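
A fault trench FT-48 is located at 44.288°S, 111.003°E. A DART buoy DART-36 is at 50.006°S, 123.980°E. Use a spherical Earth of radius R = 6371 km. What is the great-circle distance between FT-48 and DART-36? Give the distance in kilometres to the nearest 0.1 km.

1166.9 km

Δφ = -5.7180°,  Δλ = 12.9770°
a = sin²(Δφ/2) + cos φ₁ cos φ₂ sin²(Δλ/2) = 0.008363
c = 2·arcsin(√a) = 0.183154 rad = 10.4940°
d = R·c = 6371 × 0.183154 = 1166.9 km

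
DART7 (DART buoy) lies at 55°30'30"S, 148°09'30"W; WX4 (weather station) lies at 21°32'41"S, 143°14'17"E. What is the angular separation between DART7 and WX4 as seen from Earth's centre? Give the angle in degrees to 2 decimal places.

60.34°

DART7: φ = -55.50833°, λ = -148.15833°
WX4: φ = -21.54472°, λ = +143.23806°
Δφ = 33.9636°,  Δλ = -68.6036°
a = sin²(Δφ/2) + cos φ₁ cos φ₂ sin²(Δλ/2) = 0.252585
c = 2·arcsin(√a) = 1.053158 rad = 60.3415°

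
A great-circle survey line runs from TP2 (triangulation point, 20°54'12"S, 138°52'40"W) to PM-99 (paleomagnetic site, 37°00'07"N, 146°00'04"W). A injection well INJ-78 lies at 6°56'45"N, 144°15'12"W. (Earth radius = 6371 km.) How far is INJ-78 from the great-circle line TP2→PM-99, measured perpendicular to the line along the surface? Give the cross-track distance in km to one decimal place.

TP2: φ = -20.90333°, λ = -138.87778°
PM-99: φ = +37.00194°, λ = -146.00111°
INJ-78: φ = +6.94583°, λ = -144.25333°
δ₁₃ = central angle TP2→INJ-78 = 0.494719 rad  (haversine)
θ₁₃ = bearing TP2→INJ-78 = 348.704°,  θ₁₂ = bearing TP2→PM-99 = 353.315°
dₓₜ = R·arcsin(sin δ₁₃ · sin(θ₁₃ − θ₁₂)) = 6371·arcsin(0.47478·sin(-4.611°)) = -243.219 km
|dₓₜ| = 243.219 km

243.2 km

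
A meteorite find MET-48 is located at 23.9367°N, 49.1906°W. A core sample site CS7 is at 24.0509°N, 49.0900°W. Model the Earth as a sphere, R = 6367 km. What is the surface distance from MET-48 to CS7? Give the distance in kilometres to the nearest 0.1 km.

Δφ = 0.1142°,  Δλ = 0.1006°
a = sin²(Δφ/2) + cos φ₁ cos φ₂ sin²(Δλ/2) = 0.000002
c = 2·arcsin(√a) = 0.002558 rad = 0.1466°
d = R·c = 6367 × 0.002558 = 16.3 km

16.3 km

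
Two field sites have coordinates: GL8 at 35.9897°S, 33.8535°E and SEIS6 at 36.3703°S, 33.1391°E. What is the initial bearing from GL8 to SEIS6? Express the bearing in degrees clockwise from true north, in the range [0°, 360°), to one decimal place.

Δλ = -0.7144°
y = sin Δλ · cos φ₂ = -0.010039
x = cos φ₁ sin φ₂ − sin φ₁ cos φ₂ cos Δλ = -0.006679
θ = atan2(y, x) = -123.6365° → 236.3635° (mod 360°)

236.4°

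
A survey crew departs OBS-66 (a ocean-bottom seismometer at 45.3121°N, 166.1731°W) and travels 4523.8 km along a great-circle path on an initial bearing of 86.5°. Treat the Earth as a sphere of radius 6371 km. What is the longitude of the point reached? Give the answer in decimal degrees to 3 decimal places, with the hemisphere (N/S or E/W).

113.989°W

δ = d/R = 4523.8/6371 = 0.710061 rad
φ₂ = arcsin(sin φ₁ cos δ + cos φ₁ sin δ cos θ)
   = arcsin(0.71095·0.75832 + 0.70324·0.65188·0.06105) = 34.54922°
λ₂ = λ₁ + atan2(sin θ sin δ cos φ₁, cos δ − sin φ₁ sin φ₂) = -113.98881°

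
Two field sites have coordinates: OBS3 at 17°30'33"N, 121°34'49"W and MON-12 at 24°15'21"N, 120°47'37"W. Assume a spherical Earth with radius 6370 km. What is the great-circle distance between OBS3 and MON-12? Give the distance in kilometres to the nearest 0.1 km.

754.5 km

OBS3: φ = +17.50917°, λ = -121.58028°
MON-12: φ = +24.25583°, λ = -120.79361°
Δφ = 6.7467°,  Δλ = 0.7867°
a = sin²(Δφ/2) + cos φ₁ cos φ₂ sin²(Δλ/2) = 0.003503
c = 2·arcsin(√a) = 0.118447 rad = 6.7865°
d = R·c = 6370 × 0.118447 = 754.5 km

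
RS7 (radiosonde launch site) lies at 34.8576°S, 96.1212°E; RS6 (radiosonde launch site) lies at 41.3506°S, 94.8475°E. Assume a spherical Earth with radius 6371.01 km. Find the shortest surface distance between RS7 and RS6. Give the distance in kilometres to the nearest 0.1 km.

730.5 km

Δφ = -6.4930°,  Δλ = -1.2737°
a = sin²(Δφ/2) + cos φ₁ cos φ₂ sin²(Δλ/2) = 0.003283
c = 2·arcsin(√a) = 0.114662 rad = 6.5697°
d = R·c = 6371.01 × 0.114662 = 730.5 km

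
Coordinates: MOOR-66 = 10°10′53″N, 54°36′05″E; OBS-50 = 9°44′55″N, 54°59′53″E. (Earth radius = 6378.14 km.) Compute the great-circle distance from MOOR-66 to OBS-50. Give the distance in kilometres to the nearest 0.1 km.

MOOR-66: φ = +10.18139°, λ = +54.60139°
OBS-50: φ = +9.74861°, λ = +54.99806°
Δφ = -0.4328°,  Δλ = 0.3967°
a = sin²(Δφ/2) + cos φ₁ cos φ₂ sin²(Δλ/2) = 0.000026
c = 2·arcsin(√a) = 0.010176 rad = 0.5830°
d = R·c = 6378.14 × 0.010176 = 64.9 km

64.9 km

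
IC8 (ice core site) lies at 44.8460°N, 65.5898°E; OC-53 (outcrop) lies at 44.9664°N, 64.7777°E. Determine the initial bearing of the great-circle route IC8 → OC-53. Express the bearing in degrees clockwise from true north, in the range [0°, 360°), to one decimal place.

282.1°

Δλ = -0.8121°
y = sin Δλ · cos φ₂ = -0.010028
x = cos φ₁ sin φ₂ − sin φ₁ cos φ₂ cos Δλ = 0.002151
θ = atan2(y, x) = -77.8908° → 282.1092° (mod 360°)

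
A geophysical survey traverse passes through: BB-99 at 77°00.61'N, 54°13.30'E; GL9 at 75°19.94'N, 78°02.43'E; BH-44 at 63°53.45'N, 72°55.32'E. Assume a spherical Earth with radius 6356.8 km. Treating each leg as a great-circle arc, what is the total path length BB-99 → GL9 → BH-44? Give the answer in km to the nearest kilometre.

1937 km

BB-99: φ = +77.01017°, λ = +54.22167°
GL9: φ = +75.33233°, λ = +78.04050°
BH-44: φ = +63.89083°, λ = +72.92200°
BB-99→GL9: c = 0.102773 rad, d = 653.31 km
GL9→BH-44: c = 0.201920 rad, d = 1283.56 km
Total = 653.31 + 1283.56 = 1936.87 km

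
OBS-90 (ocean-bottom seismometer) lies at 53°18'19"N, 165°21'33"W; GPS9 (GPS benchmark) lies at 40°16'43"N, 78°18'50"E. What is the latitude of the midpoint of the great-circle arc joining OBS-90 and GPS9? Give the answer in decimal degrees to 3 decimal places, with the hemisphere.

OBS-90: φ = +53.30528°, λ = -165.35917°
GPS9: φ = +40.27861°, λ = +78.31389°
Bx = cos φ₂ cos Δλ = -0.338345,  By = cos φ₂ sin Δλ = -0.683779
φₘ = atan2(sin φ₁ + sin φ₂, √((cos φ₁ + Bx)² + By²)) = 63.21092°
λₘ = λ₁ + atan2(By, cos φ₁ + Bx) = 125.40150°

63.211°N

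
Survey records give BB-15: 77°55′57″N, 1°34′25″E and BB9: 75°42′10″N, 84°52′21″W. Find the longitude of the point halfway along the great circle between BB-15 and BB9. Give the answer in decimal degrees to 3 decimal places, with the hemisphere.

46.114°W

BB-15: φ = +77.93250°, λ = +1.57361°
BB9: φ = +75.70278°, λ = -84.87250°
Bx = cos φ₂ cos Δλ = 0.015308,  By = cos φ₂ sin Δλ = -0.246477
φₘ = atan2(sin φ₁ + sin φ₂, √((cos φ₁ + Bx)² + By²)) = 80.28535°
λₘ = λ₁ + atan2(By, cos φ₁ + Bx) = -46.11433°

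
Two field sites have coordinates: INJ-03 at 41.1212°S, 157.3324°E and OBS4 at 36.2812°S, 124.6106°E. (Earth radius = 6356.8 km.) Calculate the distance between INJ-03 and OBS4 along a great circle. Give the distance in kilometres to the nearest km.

Δφ = 4.8400°,  Δλ = -32.7218°
a = sin²(Δφ/2) + cos φ₁ cos φ₂ sin²(Δλ/2) = 0.049968
c = 2·arcsin(√a) = 0.450880 rad = 25.8335°
d = R·c = 6356.8 × 0.450880 = 2866.2 km

2866 km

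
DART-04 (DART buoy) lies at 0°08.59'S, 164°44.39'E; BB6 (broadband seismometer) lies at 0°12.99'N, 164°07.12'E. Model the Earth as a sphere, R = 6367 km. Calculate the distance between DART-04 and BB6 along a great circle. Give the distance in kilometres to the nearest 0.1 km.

DART-04: φ = -0.14317°, λ = +164.73983°
BB6: φ = +0.21650°, λ = +164.11867°
Δφ = 0.3597°,  Δλ = -0.6212°
a = sin²(Δφ/2) + cos φ₁ cos φ₂ sin²(Δλ/2) = 0.000039
c = 2·arcsin(√a) = 0.012528 rad = 0.7178°
d = R·c = 6367 × 0.012528 = 79.8 km

79.8 km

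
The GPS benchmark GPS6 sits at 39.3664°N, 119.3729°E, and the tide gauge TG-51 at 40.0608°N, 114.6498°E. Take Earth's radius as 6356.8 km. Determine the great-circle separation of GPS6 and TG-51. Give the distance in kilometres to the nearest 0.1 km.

410.3 km

Δφ = 0.6944°,  Δλ = -4.7231°
a = sin²(Δφ/2) + cos φ₁ cos φ₂ sin²(Δλ/2) = 0.001041
c = 2·arcsin(√a) = 0.064551 rad = 3.6985°
d = R·c = 6356.8 × 0.064551 = 410.3 km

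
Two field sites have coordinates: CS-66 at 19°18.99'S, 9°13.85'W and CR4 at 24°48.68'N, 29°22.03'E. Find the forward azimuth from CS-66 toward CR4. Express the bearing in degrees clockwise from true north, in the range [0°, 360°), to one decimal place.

CS-66: φ = -19.31650°, λ = -9.23083°
CR4: φ = +24.81133°, λ = +29.36717°
Δλ = 38.5980°
y = sin Δλ · cos φ₂ = 0.566267
x = cos φ₁ sin φ₂ − sin φ₁ cos φ₂ cos Δλ = 0.630669
θ = atan2(y, x) = 41.9201° → 41.9201° (mod 360°)

41.9°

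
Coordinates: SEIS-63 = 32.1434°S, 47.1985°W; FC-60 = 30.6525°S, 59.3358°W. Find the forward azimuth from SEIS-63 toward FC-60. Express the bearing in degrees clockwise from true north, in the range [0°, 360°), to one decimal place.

275.0°

Δλ = -12.1373°
y = sin Δλ · cos φ₂ = -0.180877
x = cos φ₁ sin φ₂ − sin φ₁ cos φ₂ cos Δλ = 0.015787
θ = atan2(y, x) = -85.0119° → 274.9881° (mod 360°)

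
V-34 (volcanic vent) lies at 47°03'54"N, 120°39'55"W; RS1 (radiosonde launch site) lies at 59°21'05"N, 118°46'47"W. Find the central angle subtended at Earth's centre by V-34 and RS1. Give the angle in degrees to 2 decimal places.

12.34°

V-34: φ = +47.06500°, λ = -120.66528°
RS1: φ = +59.35139°, λ = -118.77972°
Δφ = 12.2864°,  Δλ = 1.8856°
a = sin²(Δφ/2) + cos φ₁ cos φ₂ sin²(Δλ/2) = 0.011546
c = 2·arcsin(√a) = 0.215320 rad = 12.3369°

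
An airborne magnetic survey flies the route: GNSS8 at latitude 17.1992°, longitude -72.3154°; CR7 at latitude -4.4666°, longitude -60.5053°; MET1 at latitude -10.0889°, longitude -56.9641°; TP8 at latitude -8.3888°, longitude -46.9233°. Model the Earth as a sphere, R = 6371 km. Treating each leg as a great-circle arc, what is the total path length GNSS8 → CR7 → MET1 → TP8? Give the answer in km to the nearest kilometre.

4591 km

GNSS8→CR7: c = 0.429456 rad, d = 2736.06 km
CR7→MET1: c = 0.115691 rad, d = 737.07 km
MET1→TP8: c = 0.175486 rad, d = 1118.02 km
Total = 2736.06 + 737.07 + 1118.02 = 4591.15 km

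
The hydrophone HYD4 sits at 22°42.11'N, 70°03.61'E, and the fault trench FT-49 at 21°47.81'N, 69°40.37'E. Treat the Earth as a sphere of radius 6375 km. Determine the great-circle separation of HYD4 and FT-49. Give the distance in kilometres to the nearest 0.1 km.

108.3 km

HYD4: φ = +22.70183°, λ = +70.06017°
FT-49: φ = +21.79683°, λ = +69.67283°
Δφ = -0.9050°,  Δλ = -0.3873°
a = sin²(Δφ/2) + cos φ₁ cos φ₂ sin²(Δλ/2) = 0.000072
c = 2·arcsin(√a) = 0.016989 rad = 0.9734°
d = R·c = 6375 × 0.016989 = 108.3 km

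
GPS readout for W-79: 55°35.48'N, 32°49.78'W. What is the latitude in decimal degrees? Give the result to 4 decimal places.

55.5913°N

55° + 35.48′/60 = 55 + 0.59133 = 55.5913°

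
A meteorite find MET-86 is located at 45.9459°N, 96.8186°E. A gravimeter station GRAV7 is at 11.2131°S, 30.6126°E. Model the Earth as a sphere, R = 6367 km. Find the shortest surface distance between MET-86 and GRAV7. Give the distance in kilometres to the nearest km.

9136 km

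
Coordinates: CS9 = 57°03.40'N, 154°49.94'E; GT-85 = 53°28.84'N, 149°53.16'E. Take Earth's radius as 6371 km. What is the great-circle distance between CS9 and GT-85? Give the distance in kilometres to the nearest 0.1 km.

506.0 km

CS9: φ = +57.05667°, λ = +154.83233°
GT-85: φ = +53.48067°, λ = +149.88600°
Δφ = -3.5760°,  Δλ = -4.9463°
a = sin²(Δφ/2) + cos φ₁ cos φ₂ sin²(Δλ/2) = 0.001576
c = 2·arcsin(√a) = 0.079422 rad = 4.5505°
d = R·c = 6371 × 0.079422 = 506.0 km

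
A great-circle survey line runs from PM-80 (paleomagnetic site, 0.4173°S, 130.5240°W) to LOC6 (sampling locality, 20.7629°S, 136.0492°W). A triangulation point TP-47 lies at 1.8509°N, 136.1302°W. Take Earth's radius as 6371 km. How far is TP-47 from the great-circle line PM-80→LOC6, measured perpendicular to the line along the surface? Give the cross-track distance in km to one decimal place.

666.6 km

δ₁₃ = central angle PM-80→TP-47 = 0.105539 rad  (haversine)
θ₁₃ = bearing PM-80→TP-47 = 292.047°,  θ₁₂ = bearing PM-80→LOC6 = 194.516°
dₓₜ = R·arcsin(sin δ₁₃ · sin(θ₁₃ − θ₁₂)) = 6371·arcsin(0.10534·sin(97.531°)) = 666.565 km
|dₓₜ| = 666.565 km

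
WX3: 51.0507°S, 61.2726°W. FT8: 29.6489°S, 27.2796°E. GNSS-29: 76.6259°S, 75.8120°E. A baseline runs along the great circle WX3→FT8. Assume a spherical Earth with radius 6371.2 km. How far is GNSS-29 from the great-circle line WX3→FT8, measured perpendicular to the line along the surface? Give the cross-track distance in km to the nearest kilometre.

4539 km

δ₁₃ = central angle WX3→GNSS-29 = 0.863053 rad  (haversine)
θ₁₃ = bearing WX3→GNSS-29 = 168.037°,  θ₁₂ = bearing WX3→FT8 = 108.690°
dₓₜ = R·arcsin(sin δ₁₃ · sin(θ₁₃ − θ₁₂)) = 6371.2·arcsin(0.75983·sin(59.347°)) = 4538.911 km
|dₓₜ| = 4538.911 km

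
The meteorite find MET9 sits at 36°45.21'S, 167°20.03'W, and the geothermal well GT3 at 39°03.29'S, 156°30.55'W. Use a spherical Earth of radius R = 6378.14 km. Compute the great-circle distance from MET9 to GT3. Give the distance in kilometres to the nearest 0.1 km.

MET9: φ = -36.75350°, λ = -167.33383°
GT3: φ = -39.05483°, λ = -156.50917°
Δφ = -2.3013°,  Δλ = 10.8247°
a = sin²(Δφ/2) + cos φ₁ cos φ₂ sin²(Δλ/2) = 0.005939
c = 2·arcsin(√a) = 0.154278 rad = 8.8395°
d = R·c = 6378.14 × 0.154278 = 984.0 km

984.0 km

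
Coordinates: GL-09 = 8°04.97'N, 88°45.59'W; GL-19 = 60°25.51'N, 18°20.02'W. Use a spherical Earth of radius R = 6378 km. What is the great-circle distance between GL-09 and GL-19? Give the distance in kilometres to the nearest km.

GL-09: φ = +8.08283°, λ = -88.75983°
GL-19: φ = +60.42517°, λ = -18.33367°
Δφ = 52.3423°,  Δλ = 70.4262°
a = sin²(Δφ/2) + cos φ₁ cos φ₂ sin²(Δλ/2) = 0.357002
c = 2·arcsin(√a) = 1.280751 rad = 73.3816°
d = R·c = 6378 × 1.280751 = 8168.6 km

8169 km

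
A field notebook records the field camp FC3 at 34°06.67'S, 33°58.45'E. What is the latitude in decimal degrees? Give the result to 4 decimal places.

34° + 6.67′/60 = 34 + 0.11117 = 34.1112°

34.1112°S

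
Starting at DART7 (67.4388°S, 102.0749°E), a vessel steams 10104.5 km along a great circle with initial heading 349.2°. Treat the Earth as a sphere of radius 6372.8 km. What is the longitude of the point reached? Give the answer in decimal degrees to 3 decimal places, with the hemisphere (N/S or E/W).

90.332°E

δ = d/R = 10104.5/6372.8 = 1.585567 rad
φ₂ = arcsin(sin φ₁ cos δ + cos φ₁ sin δ cos θ)
   = arcsin(-0.92347·-0.01477 + 0.38367·0.99989·0.98229) = 22.98391°
λ₂ = λ₁ + atan2(sin θ sin δ cos φ₁, cos δ − sin φ₁ sin φ₂) = 90.33219°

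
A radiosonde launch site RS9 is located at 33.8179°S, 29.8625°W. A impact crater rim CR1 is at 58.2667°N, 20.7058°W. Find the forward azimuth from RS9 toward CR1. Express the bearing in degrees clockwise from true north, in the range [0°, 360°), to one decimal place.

4.8°

Δλ = 9.1567°
y = sin Δλ · cos φ₂ = 0.083700
x = cos φ₁ sin φ₂ − sin φ₁ cos φ₂ cos Δλ = 0.995608
θ = atan2(y, x) = 4.8055° → 4.8055° (mod 360°)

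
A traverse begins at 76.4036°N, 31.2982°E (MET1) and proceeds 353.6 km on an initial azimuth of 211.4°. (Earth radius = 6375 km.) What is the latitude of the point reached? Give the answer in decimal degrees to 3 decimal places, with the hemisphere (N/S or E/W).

73.609°N

δ = d/R = 353.6/6375 = 0.055467 rad
φ₂ = arcsin(sin φ₁ cos δ + cos φ₁ sin δ cos θ)
   = arcsin(0.97198·0.99846 + 0.23508·0.05544·-0.85355) = 73.60876°
λ₂ = λ₁ + atan2(sin θ sin δ cos φ₁, cos δ − sin φ₁ sin φ₂) = 25.42344°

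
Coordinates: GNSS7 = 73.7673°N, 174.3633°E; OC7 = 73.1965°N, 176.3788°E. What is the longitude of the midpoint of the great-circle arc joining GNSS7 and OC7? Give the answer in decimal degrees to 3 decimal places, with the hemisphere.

Bx = cos φ₂ cos Δλ = 0.288911,  By = cos φ₂ sin Δλ = 0.010167
φₘ = atan2(sin φ₁ + sin φ₂, √((cos φ₁ + Bx)² + By²)) = 73.48432°
λₘ = λ₁ + atan2(By, cos φ₁ + Bx) = 175.38798°

175.388°E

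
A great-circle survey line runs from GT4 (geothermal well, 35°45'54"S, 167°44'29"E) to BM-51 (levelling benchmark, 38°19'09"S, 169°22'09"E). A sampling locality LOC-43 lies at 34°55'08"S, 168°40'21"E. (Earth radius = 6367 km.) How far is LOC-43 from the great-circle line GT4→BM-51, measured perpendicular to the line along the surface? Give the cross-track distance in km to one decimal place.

GT4: φ = -35.76500°, λ = +167.74139°
BM-51: φ = -38.31917°, λ = +169.36917°
LOC-43: φ = -34.91889°, λ = +168.67250°
δ₁₃ = central angle GT4→LOC-43 = 0.019844 rad  (haversine)
θ₁₃ = bearing GT4→LOC-43 = 42.183°,  θ₁₂ = bearing GT4→BM-51 = 153.525°
dₓₜ = R·arcsin(sin δ₁₃ · sin(θ₁₃ − θ₁₂)) = 6367·arcsin(0.01984·sin(-111.342°)) = -117.683 km
|dₓₜ| = 117.683 km

117.7 km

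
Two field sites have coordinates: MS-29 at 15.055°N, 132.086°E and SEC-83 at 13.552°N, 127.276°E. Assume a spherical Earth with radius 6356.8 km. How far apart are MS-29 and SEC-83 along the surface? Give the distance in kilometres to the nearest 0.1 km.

543.3 km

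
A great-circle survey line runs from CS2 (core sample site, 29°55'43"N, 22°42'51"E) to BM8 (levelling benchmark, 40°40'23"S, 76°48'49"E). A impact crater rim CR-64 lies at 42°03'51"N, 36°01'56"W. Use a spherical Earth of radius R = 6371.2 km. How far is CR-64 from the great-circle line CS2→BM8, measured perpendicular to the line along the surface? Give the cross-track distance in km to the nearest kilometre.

CS2: φ = +29.92861°, λ = +22.71417°
BM8: φ = -40.67306°, λ = +76.81361°
CR-64: φ = +42.06417°, λ = -36.03222°
δ₁₃ = central angle CS2→CR-64 = 0.839186 rad  (haversine)
θ₁₃ = bearing CS2→CR-64 = 301.469°,  θ₁₂ = bearing CS2→BM8 = 142.013°
dₓₜ = R·arcsin(sin δ₁₃ · sin(θ₁₃ − θ₁₂)) = 6371.2·arcsin(0.74410·sin(159.456°)) = 1683.168 km
|dₓₜ| = 1683.168 km

1683 km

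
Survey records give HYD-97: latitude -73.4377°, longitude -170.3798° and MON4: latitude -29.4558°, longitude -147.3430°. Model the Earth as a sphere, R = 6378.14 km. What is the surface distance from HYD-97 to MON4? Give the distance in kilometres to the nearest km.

5075 km

Δφ = 43.9819°,  Δλ = 23.0368°
a = sin²(Δφ/2) + cos φ₁ cos φ₂ sin²(Δλ/2) = 0.150117
c = 2·arcsin(√a) = 0.795727 rad = 45.5918°
d = R·c = 6378.14 × 0.795727 = 5075.3 km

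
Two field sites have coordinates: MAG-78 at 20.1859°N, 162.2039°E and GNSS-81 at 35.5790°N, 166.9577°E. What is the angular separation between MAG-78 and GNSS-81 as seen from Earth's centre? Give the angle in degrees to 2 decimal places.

15.95°

Δφ = 15.3931°,  Δλ = 4.7538°
a = sin²(Δφ/2) + cos φ₁ cos φ₂ sin²(Δλ/2) = 0.019249
c = 2·arcsin(√a) = 0.278382 rad = 15.9501°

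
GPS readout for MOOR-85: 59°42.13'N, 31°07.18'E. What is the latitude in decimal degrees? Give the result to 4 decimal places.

59° + 42.13′/60 = 59 + 0.70217 = 59.7022°

59.7022°N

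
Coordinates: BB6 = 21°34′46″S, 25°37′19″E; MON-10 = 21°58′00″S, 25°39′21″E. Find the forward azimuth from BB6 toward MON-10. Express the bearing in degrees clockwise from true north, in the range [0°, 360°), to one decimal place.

175.4°

BB6: φ = -21.57944°, λ = +25.62194°
MON-10: φ = -21.96667°, λ = +25.65583°
Δλ = 0.0339°
y = sin Δλ · cos φ₂ = 0.000549
x = cos φ₁ sin φ₂ − sin φ₁ cos φ₂ cos Δλ = -0.006758
θ = atan2(y, x) = 175.3598° → 175.3598° (mod 360°)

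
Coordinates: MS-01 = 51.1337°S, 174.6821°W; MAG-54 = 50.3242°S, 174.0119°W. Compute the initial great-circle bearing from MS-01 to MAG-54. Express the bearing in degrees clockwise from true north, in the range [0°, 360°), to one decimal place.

Δλ = 0.6702°
y = sin Δλ · cos φ₂ = 0.007468
x = cos φ₁ sin φ₂ − sin φ₁ cos φ₂ cos Δλ = 0.014094
θ = atan2(y, x) = 27.9173° → 27.9173° (mod 360°)

27.9°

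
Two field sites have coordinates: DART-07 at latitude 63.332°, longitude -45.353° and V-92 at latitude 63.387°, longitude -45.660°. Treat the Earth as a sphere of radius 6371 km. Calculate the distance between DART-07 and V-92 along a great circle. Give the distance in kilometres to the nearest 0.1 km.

Δφ = 0.0550°,  Δλ = -0.3070°
a = sin²(Δφ/2) + cos φ₁ cos φ₂ sin²(Δλ/2) = 0.000002
c = 2·arcsin(√a) = 0.002587 rad = 0.1482°
d = R·c = 6371 × 0.002587 = 16.5 km

16.5 km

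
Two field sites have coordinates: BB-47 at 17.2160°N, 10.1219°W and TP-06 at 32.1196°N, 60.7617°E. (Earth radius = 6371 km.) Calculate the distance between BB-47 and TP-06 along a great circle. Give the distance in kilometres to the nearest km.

Δφ = 14.9036°,  Δλ = 70.8836°
a = sin²(Δφ/2) + cos φ₁ cos φ₂ sin²(Δλ/2) = 0.288849
c = 2·arcsin(√a) = 1.134813 rad = 65.0200°
d = R·c = 6371 × 1.134813 = 7229.9 km

7230 km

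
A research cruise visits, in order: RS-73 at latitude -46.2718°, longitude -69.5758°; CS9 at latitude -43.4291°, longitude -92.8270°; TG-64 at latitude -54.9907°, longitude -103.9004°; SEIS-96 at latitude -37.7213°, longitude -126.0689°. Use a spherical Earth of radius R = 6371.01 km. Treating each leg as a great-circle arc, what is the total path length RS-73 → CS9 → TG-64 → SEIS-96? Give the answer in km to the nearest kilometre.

RS-73→CS9: c = 0.290855 rad, d = 1853.04 km
CS9→TG-64: c = 0.237400 rad, d = 1512.48 km
TG-64→SEIS-96: c = 0.399196 rad, d = 2543.28 km
Total = 1853.04 + 1512.48 + 2543.28 = 5908.81 km

5909 km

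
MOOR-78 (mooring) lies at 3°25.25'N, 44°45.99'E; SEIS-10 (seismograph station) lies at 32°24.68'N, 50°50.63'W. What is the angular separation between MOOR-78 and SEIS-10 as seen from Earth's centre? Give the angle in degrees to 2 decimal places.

92.89°

MOOR-78: φ = +3.42083°, λ = +44.76650°
SEIS-10: φ = +32.41133°, λ = -50.84383°
Δφ = 28.9905°,  Δλ = -95.6103°
a = sin²(Δφ/2) + cos φ₁ cos φ₂ sin²(Δλ/2) = 0.525202
c = 2·arcsin(√a) = 1.621221 rad = 92.8891°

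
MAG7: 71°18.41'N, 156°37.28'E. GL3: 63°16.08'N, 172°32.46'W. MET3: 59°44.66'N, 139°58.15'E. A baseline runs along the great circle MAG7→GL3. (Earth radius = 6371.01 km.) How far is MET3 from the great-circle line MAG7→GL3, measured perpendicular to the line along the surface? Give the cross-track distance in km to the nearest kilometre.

1398 km

MAG7: φ = +71.30683°, λ = +156.62133°
GL3: φ = +63.26800°, λ = -172.54100°
MET3: φ = +59.74433°, λ = +139.96917°
δ₁₃ = central angle MAG7→MET3 = 0.233190 rad  (haversine)
θ₁₃ = bearing MAG7→MET3 = 218.669°,  θ₁₂ = bearing MAG7→GL3 = 109.047°
dₓₜ = R·arcsin(sin δ₁₃ · sin(θ₁₃ − θ₁₂)) = 6371.01·arcsin(0.23108·sin(109.623°)) = 1397.916 km
|dₓₜ| = 1397.916 km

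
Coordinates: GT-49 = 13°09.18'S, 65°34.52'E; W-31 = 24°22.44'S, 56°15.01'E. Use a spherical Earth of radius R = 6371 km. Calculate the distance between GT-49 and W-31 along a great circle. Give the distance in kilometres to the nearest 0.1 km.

1586.3 km

GT-49: φ = -13.15300°, λ = +65.57533°
W-31: φ = -24.37400°, λ = +56.25017°
Δφ = -11.2210°,  Δλ = -9.3252°
a = sin²(Δφ/2) + cos φ₁ cos φ₂ sin²(Δλ/2) = 0.015419
c = 2·arcsin(√a) = 0.248988 rad = 14.2660°
d = R·c = 6371 × 0.248988 = 1586.3 km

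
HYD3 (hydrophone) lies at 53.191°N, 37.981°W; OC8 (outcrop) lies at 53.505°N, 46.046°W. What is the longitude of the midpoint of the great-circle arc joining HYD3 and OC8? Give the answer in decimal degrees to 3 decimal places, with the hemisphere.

41.999°W

Bx = cos φ₂ cos Δλ = 0.588870,  By = cos φ₂ sin Δλ = -0.083442
φₘ = atan2(sin φ₁ + sin φ₂, √((cos φ₁ + Bx)² + By²)) = 53.41599°
λₘ = λ₁ + atan2(By, cos φ₁ + Bx) = -41.99863°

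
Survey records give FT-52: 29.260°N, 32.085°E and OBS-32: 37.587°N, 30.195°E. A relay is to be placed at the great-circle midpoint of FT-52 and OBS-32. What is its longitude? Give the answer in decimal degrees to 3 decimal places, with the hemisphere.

Bx = cos φ₂ cos Δλ = 0.791997,  By = cos φ₂ sin Δλ = -0.026135
φₘ = atan2(sin φ₁ + sin φ₂, √((cos φ₁ + Bx)² + By²)) = 33.42707°
λₘ = λ₁ + atan2(By, cos φ₁ + Bx) = 31.18540°

31.185°E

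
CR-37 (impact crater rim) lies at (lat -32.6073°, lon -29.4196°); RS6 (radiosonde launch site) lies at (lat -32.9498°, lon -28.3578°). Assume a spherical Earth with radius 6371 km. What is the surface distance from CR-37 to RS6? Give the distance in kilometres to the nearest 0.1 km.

106.3 km

Δφ = -0.3425°,  Δλ = 1.0618°
a = sin²(Δφ/2) + cos φ₁ cos φ₂ sin²(Δλ/2) = 0.000070
c = 2·arcsin(√a) = 0.016688 rad = 0.9562°
d = R·c = 6371 × 0.016688 = 106.3 km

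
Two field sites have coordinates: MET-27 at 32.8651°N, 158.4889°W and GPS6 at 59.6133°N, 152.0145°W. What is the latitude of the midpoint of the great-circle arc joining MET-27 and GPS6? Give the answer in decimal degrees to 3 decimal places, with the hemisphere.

Bx = cos φ₂ cos Δλ = 0.502607,  By = cos φ₂ sin Δλ = 0.057037
φₘ = atan2(sin φ₁ + sin φ₂, √((cos φ₁ + Bx)² + By²)) = 46.28208°
λₘ = λ₁ + atan2(By, cos φ₁ + Bx) = -156.05620°

46.282°N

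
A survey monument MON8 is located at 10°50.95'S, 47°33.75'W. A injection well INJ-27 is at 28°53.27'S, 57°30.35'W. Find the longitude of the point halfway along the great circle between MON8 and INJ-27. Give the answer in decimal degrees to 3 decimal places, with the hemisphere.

MON8: φ = -10.84917°, λ = -47.56250°
INJ-27: φ = -28.88783°, λ = -57.50583°
Bx = cos φ₂ cos Δλ = 0.862415,  By = cos φ₂ sin Δλ = -0.151188
φₘ = atan2(sin φ₁ + sin φ₂, √((cos φ₁ + Bx)² + By²)) = -19.93740°
λₘ = λ₁ + atan2(By, cos φ₁ + Bx) = -52.24827°

52.248°W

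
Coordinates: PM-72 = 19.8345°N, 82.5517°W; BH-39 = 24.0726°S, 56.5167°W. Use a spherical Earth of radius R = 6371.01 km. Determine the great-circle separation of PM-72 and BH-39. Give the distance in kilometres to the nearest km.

5638 km

Δφ = -43.9071°,  Δλ = 26.0350°
a = sin²(Δφ/2) + cos φ₁ cos φ₂ sin²(Δλ/2) = 0.183344
c = 2·arcsin(√a) = 0.884970 rad = 50.7050°
d = R·c = 6371.01 × 0.884970 = 5638.2 km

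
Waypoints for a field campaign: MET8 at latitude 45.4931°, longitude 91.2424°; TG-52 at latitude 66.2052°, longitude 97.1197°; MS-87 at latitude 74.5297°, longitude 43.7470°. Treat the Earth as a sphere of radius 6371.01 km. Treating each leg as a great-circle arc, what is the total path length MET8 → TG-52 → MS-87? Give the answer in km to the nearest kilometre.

MET8→TG-52: c = 0.365675 rad, d = 2329.72 km
TG-52→MS-87: c = 0.329973 rad, d = 2102.26 km
Total = 2329.72 + 2102.26 = 4431.98 km

4432 km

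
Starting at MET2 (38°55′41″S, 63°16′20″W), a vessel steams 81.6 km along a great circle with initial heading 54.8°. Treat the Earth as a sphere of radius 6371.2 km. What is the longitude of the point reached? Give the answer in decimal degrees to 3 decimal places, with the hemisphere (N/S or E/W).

62.506°W

MET2: φ = -38.92806°, λ = -63.27222°
δ = d/R = 81.6/6371.2 = 0.012808 rad
φ₂ = arcsin(sin φ₁ cos δ + cos φ₁ sin δ cos θ)
   = arcsin(-0.62834·0.99992 + 0.77794·0.01281·0.57643) = -38.50254°
λ₂ = λ₁ + atan2(sin θ sin δ cos φ₁, cos δ − sin φ₁ sin φ₂) = -62.50599°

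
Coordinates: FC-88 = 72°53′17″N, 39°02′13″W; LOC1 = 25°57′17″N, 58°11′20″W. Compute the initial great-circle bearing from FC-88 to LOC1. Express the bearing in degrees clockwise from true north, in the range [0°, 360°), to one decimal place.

203.4°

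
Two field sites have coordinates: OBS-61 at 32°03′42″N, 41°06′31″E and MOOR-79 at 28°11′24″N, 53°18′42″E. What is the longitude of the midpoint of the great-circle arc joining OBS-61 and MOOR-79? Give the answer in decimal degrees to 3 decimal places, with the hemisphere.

47.330°E

OBS-61: φ = +32.06167°, λ = +41.10861°
MOOR-79: φ = +28.19000°, λ = +53.31167°
Bx = cos φ₂ cos Δλ = 0.861471,  By = cos φ₂ sin Δλ = 0.186305
φₘ = atan2(sin φ₁ + sin φ₂, √((cos φ₁ + Bx)² + By²)) = 30.26728°
λₘ = λ₁ + atan2(By, cos φ₁ + Bx) = 47.33026°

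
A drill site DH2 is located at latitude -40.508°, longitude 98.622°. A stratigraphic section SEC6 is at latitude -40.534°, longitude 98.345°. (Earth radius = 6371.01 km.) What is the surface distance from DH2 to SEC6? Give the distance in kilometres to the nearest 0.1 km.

23.6 km

Δφ = -0.0260°,  Δλ = -0.2770°
a = sin²(Δφ/2) + cos φ₁ cos φ₂ sin²(Δλ/2) = 0.000003
c = 2·arcsin(√a) = 0.003703 rad = 0.2122°
d = R·c = 6371.01 × 0.003703 = 23.6 km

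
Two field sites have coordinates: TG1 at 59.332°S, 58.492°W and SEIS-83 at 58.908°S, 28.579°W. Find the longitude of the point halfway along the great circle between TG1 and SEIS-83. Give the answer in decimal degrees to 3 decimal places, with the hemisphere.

Bx = cos φ₂ cos Δλ = 0.447619,  By = cos φ₂ sin Δλ = 0.257527
φₘ = atan2(sin φ₁ + sin φ₂, √((cos φ₁ + Bx)² + By²)) = -59.98261°
λₘ = λ₁ + atan2(By, cos φ₁ + Bx) = -43.44080°

43.441°W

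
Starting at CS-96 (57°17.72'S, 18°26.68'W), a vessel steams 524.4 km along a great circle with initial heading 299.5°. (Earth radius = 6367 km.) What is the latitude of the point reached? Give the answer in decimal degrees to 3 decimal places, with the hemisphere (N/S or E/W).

54.758°S

CS-96: φ = -57.29533°, λ = -18.44467°
δ = d/R = 524.4/6367 = 0.082362 rad
φ₂ = arcsin(sin φ₁ cos δ + cos φ₁ sin δ cos θ)
   = arcsin(-0.84147·0.99661 + 0.54031·0.08227·0.49242) = -54.75836°
λ₂ = λ₁ + atan2(sin θ sin δ cos φ₁, cos δ − sin φ₁ sin φ₂) = -25.57290°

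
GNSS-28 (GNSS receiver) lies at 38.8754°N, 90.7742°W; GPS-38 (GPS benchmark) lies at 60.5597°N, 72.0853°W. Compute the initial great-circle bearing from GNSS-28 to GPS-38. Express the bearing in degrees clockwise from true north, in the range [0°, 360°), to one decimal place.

22.2°

Δλ = 18.6889°
y = sin Δλ · cos φ₂ = 0.157496
x = cos φ₁ sin φ₂ − sin φ₁ cos φ₂ cos Δλ = 0.385758
θ = atan2(y, x) = 22.2091° → 22.2091° (mod 360°)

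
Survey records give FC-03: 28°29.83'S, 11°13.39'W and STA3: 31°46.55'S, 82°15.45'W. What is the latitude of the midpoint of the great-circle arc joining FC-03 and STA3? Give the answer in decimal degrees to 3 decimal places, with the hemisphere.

35.496°S

FC-03: φ = -28.49717°, λ = -11.22317°
STA3: φ = -31.77583°, λ = -82.25750°
Bx = cos φ₂ cos Δλ = 0.276289,  By = cos φ₂ sin Δλ = -0.803965
φₘ = atan2(sin φ₁ + sin φ₂, √((cos φ₁ + Bx)² + By²)) = -35.49587°
λₘ = λ₁ + atan2(By, cos φ₁ + Bx) = -46.06092°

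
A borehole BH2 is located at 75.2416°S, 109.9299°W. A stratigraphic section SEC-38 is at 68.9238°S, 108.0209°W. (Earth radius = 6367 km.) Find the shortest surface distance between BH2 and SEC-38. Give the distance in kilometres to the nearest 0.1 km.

705.0 km

Δφ = 6.3178°,  Δλ = 1.9090°
a = sin²(Δφ/2) + cos φ₁ cos φ₂ sin²(Δλ/2) = 0.003062
c = 2·arcsin(√a) = 0.110727 rad = 6.3442°
d = R·c = 6367 × 0.110727 = 705.0 km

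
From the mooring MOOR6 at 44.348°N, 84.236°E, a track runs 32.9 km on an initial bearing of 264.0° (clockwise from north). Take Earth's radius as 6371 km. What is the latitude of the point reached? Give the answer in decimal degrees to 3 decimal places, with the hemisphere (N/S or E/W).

44.316°N

δ = d/R = 32.9/6371 = 0.005164 rad
φ₂ = arcsin(sin φ₁ cos δ + cos φ₁ sin δ cos θ)
   = arcsin(0.69901·0.99999 + 0.71511·0.00516·-0.10453) = 44.31633°
λ₂ = λ₁ + atan2(sin θ sin δ cos φ₁, cos δ − sin φ₁ sin φ₂) = 83.82474°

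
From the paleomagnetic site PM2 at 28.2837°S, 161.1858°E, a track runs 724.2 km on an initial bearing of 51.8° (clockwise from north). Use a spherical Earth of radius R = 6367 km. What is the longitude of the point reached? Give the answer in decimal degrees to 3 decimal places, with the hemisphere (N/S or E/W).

166.795°E

δ = d/R = 724.2/6367 = 0.113743 rad
φ₂ = arcsin(sin φ₁ cos δ + cos φ₁ sin δ cos θ)
   = arcsin(-0.47384·0.99354 + 0.88061·0.11350·0.61841) = -24.14000°
λ₂ = λ₁ + atan2(sin θ sin δ cos φ₁, cos δ − sin φ₁ sin φ₂) = 166.79487°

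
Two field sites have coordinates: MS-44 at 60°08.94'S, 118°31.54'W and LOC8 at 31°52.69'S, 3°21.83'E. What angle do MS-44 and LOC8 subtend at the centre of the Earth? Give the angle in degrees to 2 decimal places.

76.42°

MS-44: φ = -60.14900°, λ = -118.52567°
LOC8: φ = -31.87817°, λ = +3.36383°
Δφ = 28.2708°,  Δλ = 121.8895°
a = sin²(Δφ/2) + cos φ₁ cos φ₂ sin²(Δλ/2) = 0.382622
c = 2·arcsin(√a) = 1.333829 rad = 76.4228°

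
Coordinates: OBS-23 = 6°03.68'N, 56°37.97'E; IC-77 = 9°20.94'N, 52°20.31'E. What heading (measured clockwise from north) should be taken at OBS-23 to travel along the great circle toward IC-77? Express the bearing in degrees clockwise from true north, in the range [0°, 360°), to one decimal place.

OBS-23: φ = +6.06133°, λ = +56.63283°
IC-77: φ = +9.34900°, λ = +52.33850°
Δλ = -4.2943°
y = sin Δλ · cos φ₂ = -0.073885
x = cos φ₁ sin φ₂ − sin φ₁ cos φ₂ cos Δλ = 0.057642
θ = atan2(y, x) = -52.0405° → 307.9595° (mod 360°)

308.0°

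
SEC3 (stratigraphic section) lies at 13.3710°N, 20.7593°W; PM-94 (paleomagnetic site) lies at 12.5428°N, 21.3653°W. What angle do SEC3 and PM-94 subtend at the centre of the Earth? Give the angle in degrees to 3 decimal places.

Δφ = -0.8282°,  Δλ = -0.6060°
a = sin²(Δφ/2) + cos φ₁ cos φ₂ sin²(Δλ/2) = 0.000079
c = 2·arcsin(√a) = 0.017753 rad = 1.0172°

1.017°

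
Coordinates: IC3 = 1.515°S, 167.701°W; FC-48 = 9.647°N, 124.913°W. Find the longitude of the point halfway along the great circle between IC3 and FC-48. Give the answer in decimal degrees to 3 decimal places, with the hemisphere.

146.463°W

Bx = cos φ₂ cos Δλ = 0.723494,  By = cos φ₂ sin Δλ = 0.669682
φₘ = atan2(sin φ₁ + sin φ₂, √((cos φ₁ + Bx)² + By²)) = 4.36577°
λₘ = λ₁ + atan2(By, cos φ₁ + Bx) = -146.46292°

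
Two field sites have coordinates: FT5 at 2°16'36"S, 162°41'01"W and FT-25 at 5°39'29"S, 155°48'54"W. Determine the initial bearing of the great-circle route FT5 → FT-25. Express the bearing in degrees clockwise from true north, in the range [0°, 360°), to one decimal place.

116.5°

FT5: φ = -2.27667°, λ = -162.68361°
FT-25: φ = -5.65806°, λ = -155.81500°
Δλ = 6.8686°
y = sin Δλ · cos φ₂ = 0.119010
x = cos φ₁ sin φ₂ − sin φ₁ cos φ₂ cos Δλ = -0.059266
θ = atan2(y, x) = 116.4728° → 116.4728° (mod 360°)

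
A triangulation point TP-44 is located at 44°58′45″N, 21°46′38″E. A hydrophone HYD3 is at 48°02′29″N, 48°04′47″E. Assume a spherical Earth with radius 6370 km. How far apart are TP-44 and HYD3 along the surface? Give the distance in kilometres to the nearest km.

TP-44: φ = +44.97917°, λ = +21.77722°
HYD3: φ = +48.04139°, λ = +48.07972°
Δφ = 3.0622°,  Δλ = 26.3025°
a = sin²(Δφ/2) + cos φ₁ cos φ₂ sin²(Δλ/2) = 0.025196
c = 2·arcsin(√a) = 0.318815 rad = 18.2668°
d = R·c = 6370 × 0.318815 = 2030.9 km

2031 km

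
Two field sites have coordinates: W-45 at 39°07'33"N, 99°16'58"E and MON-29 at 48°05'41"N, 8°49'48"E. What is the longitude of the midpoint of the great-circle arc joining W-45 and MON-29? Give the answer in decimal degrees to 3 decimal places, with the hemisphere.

W-45: φ = +39.12583°, λ = +99.28278°
MON-29: φ = +48.09472°, λ = +8.83000°
Bx = cos φ₂ cos Δλ = -0.005278,  By = cos φ₂ sin Δλ = -0.667880
φₘ = atan2(sin φ₁ + sin φ₂, √((cos φ₁ + Bx)² + By²)) = 53.44590°
λₘ = λ₁ + atan2(By, cos φ₁ + Bx) = 58.36298°

58.363°E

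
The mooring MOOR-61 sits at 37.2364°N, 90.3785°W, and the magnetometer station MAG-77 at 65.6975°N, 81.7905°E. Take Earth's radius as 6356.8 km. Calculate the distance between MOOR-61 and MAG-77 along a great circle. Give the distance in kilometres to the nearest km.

Δφ = 28.4611°,  Δλ = 172.1690°
a = sin²(Δφ/2) + cos φ₁ cos φ₂ sin²(Δλ/2) = 0.386559
c = 2·arcsin(√a) = 1.341921 rad = 76.8864°
d = R·c = 6356.8 × 1.341921 = 8530.3 km

8530 km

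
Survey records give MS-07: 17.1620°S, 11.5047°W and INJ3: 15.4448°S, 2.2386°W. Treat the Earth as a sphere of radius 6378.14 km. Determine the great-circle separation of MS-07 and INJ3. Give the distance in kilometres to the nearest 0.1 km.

Δφ = 1.7172°,  Δλ = 9.2661°
a = sin²(Δφ/2) + cos φ₁ cos φ₂ sin²(Δλ/2) = 0.006233
c = 2·arcsin(√a) = 0.158067 rad = 9.0566°
d = R·c = 6378.14 × 0.158067 = 1008.2 km

1008.2 km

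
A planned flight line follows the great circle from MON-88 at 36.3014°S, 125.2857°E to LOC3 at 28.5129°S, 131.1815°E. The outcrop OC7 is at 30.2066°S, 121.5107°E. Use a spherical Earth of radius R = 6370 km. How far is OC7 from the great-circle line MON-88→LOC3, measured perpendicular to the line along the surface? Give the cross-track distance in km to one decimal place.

δ₁₃ = central angle MON-88→OC7 = 0.119768 rad  (haversine)
θ₁₃ = bearing MON-88→OC7 = 331.562°,  θ₁₂ = bearing MON-88→LOC3 = 34.210°
dₓₜ = R·arcsin(sin δ₁₃ · sin(θ₁₃ − θ₁₂)) = 6370·arcsin(0.11948·sin(297.352°)) = -677.285 km
|dₓₜ| = 677.285 km

677.3 km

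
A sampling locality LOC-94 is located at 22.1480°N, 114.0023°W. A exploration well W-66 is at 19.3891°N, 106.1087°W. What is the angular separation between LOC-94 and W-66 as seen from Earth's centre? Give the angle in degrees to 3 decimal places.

7.878°

Δφ = -2.7589°,  Δλ = 7.8936°
a = sin²(Δφ/2) + cos φ₁ cos φ₂ sin²(Δλ/2) = 0.004719
c = 2·arcsin(√a) = 0.137494 rad = 7.8778°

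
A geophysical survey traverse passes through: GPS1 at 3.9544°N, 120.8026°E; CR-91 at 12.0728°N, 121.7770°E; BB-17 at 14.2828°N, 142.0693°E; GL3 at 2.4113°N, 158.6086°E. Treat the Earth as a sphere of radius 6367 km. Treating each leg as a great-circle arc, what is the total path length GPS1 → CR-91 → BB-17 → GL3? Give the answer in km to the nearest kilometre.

5361 km

GPS1→CR-91: c = 0.142688 rad, d = 908.50 km
CR-91→BB-17: c = 0.346873 rad, d = 2208.54 km
BB-17→GL3: c = 0.352390 rad, d = 2243.67 km
Total = 908.50 + 2208.54 + 2243.67 = 5360.70 km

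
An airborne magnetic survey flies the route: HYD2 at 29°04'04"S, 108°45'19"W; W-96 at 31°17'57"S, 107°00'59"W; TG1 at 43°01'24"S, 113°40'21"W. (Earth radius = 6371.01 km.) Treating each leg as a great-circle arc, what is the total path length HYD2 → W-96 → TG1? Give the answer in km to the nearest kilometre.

HYD2: φ = -29.06778°, λ = -108.75528°
W-96: φ = -31.29917°, λ = -107.01639°
TG1: φ = -43.02333°, λ = -113.67250°
HYD2→W-96: c = 0.046955 rad, d = 299.15 km
W-96→TG1: c = 0.224405 rad, d = 1429.69 km
Total = 299.15 + 1429.69 = 1728.84 km

1729 km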